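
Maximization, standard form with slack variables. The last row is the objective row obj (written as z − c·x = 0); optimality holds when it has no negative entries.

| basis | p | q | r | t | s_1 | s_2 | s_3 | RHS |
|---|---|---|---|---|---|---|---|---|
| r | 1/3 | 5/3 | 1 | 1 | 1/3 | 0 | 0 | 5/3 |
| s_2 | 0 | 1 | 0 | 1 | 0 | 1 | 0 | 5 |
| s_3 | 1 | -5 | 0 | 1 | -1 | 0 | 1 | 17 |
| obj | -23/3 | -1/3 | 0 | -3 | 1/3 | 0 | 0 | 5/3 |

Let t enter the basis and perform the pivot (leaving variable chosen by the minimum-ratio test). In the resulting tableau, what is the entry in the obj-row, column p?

-20/3

Ratio test on column t — row 1: (5/3)/1 = 5/3; row 2: 5/1 = 5; row 3: 17/1 = 17. Minimum is 5/3 at row 1 (r leaves); pivot element 1.
Divide row 1 by 1; eliminate column t from the other rows.
obj-row update in column p: -23/3 − (-3)·(1/3) = -20/3.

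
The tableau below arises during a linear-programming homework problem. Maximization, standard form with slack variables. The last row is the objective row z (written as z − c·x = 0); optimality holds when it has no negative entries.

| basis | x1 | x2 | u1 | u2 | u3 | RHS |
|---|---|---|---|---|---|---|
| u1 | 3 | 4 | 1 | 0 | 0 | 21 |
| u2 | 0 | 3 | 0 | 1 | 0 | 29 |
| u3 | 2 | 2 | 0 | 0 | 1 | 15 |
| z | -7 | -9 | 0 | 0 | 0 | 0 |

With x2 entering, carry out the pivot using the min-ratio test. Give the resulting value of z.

189/4

Ratio test on column x2 — row 1: 21/4 = 21/4; row 2: 29/3 = 29/3; row 3: 15/2 = 15/2. Minimum is 21/4 at row 1 (u1 leaves); pivot element 4.
Pivot on row 1; the z-row RHS becomes 0 − (-9)·(21/4) = 189/4.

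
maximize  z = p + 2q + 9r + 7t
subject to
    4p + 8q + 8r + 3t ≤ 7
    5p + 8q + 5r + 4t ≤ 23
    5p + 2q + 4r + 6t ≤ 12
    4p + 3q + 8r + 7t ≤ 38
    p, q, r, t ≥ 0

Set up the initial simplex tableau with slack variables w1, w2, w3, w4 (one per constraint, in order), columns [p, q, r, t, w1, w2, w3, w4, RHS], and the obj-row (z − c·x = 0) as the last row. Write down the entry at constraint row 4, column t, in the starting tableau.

Constraint 4 has coefficient 7 on t.

7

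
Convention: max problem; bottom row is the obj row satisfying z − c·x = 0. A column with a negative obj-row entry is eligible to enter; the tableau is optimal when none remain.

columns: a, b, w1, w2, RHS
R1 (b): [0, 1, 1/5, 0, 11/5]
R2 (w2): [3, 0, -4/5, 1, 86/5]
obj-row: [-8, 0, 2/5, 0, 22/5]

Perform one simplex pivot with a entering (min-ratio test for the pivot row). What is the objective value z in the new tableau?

Ratio test on column a — row 1: entry 0 ≤ 0; row 2: (86/5)/3 = 86/15. Minimum is 86/15 at row 2 (w2 leaves); pivot element 3.
Pivot on row 2; the obj-row RHS becomes 22/5 − (-8)·(86/15) = 754/15.

754/15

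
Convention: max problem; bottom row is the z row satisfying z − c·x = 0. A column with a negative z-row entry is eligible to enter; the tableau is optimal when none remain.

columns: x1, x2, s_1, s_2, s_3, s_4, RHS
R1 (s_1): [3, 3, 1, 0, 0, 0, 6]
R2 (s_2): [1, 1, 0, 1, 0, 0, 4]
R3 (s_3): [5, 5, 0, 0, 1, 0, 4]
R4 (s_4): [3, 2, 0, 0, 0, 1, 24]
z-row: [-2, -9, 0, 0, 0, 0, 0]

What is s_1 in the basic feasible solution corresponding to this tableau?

6

s_1 is basic (row 1); its value is the RHS of that row, 6.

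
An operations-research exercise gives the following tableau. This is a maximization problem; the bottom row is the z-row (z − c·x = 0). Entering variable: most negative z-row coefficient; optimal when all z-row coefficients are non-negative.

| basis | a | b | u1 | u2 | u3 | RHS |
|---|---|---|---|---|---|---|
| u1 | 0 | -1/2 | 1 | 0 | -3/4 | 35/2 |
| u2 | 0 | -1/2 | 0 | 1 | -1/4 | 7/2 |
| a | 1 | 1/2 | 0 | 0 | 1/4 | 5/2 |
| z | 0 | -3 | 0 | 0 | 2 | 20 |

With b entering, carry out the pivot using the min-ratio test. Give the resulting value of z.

Ratio test on column b — row 1: entry -1/2 ≤ 0; row 2: entry -1/2 ≤ 0; row 3: (5/2)/(1/2) = 5. Minimum is 5 at row 3 (a leaves); pivot element 1/2.
Pivot on row 3; the z-row RHS becomes 20 − (-3)·5 = 35.

35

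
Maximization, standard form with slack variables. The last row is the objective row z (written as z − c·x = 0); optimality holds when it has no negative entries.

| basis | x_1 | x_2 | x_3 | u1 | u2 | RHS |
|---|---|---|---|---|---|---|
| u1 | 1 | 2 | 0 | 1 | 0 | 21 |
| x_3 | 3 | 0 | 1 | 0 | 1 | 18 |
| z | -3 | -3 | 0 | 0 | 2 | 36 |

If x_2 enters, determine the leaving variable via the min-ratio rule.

u1

Column x_2 entries and ratios — u1: 21/2 = 21/2; x_3: 0 ≤ 0, skip.
Smallest ratio is 21/2 in the row of u1, so u1 leaves.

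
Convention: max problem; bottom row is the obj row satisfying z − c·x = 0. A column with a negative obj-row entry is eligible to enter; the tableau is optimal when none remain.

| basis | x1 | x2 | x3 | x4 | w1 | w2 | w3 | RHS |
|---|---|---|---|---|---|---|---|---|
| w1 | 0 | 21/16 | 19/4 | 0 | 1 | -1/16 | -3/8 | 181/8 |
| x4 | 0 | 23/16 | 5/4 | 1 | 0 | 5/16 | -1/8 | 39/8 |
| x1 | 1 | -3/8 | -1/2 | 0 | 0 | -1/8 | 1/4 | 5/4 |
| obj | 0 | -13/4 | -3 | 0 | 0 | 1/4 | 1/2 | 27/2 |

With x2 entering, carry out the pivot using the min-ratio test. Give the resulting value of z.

Ratio test on column x2 — row 1: (181/8)/(21/16) = 362/21; row 2: (39/8)/(23/16) = 78/23; row 3: entry -3/8 ≤ 0. Minimum is 78/23 at row 2 (x4 leaves); pivot element 23/16.
Pivot on row 2; the obj-row RHS becomes 27/2 − (-13/4)·(78/23) = 564/23.

564/23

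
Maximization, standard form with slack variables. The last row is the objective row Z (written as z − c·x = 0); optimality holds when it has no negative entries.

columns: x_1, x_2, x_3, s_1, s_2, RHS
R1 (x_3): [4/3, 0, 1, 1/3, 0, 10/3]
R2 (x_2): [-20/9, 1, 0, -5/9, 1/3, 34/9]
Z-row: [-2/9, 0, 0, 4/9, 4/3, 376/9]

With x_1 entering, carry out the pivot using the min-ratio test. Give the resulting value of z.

127/3

Ratio test on column x_1 — row 1: (10/3)/(4/3) = 5/2; row 2: entry -20/9 ≤ 0. Minimum is 5/2 at row 1 (x_3 leaves); pivot element 4/3.
Pivot on row 1; the Z-row RHS becomes 376/9 − (-2/9)·(5/2) = 127/3.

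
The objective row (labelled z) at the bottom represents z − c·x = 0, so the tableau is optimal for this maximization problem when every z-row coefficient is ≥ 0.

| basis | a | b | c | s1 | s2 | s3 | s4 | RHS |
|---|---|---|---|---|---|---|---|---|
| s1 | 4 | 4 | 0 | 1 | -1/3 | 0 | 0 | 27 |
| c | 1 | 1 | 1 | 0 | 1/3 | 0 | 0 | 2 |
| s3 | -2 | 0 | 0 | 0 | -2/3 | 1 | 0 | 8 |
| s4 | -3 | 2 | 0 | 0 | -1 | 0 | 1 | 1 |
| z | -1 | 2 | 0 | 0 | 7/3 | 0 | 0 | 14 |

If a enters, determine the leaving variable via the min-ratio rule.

c

Column a entries and ratios — s1: 27/4 = 27/4; c: 2/1 = 2; s3: -2 ≤ 0, skip; s4: -3 ≤ 0, skip.
Smallest ratio is 2 in the row of c, so c leaves.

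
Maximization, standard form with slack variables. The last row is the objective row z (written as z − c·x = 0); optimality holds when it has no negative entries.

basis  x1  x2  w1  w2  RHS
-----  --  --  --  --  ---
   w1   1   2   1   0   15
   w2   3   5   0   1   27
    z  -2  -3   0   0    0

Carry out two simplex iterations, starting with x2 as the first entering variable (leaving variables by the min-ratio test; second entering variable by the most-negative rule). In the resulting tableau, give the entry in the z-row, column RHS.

Ratio test on column x2 — row 1: 15/2 = 15/2; row 2: 27/5 = 27/5. Minimum is 27/5 at row 2 (w2 leaves); pivot element 5.
Divide row 2 by 5; eliminate column x2 from the other rows.
Second iteration: most negative z-row entry is -1/5 in column x1, so x1 enters.
Ratio test on column x1 — row 1: entry -1/5 ≤ 0; row 2: (27/5)/(3/5) = 9. Minimum is 9 at row 2 (x2 leaves); pivot element 3/5.
Divide row 2 by 3/5; eliminate column x1 from the other rows.
After both pivots, the entry at the z-row, column RHS is 18.

18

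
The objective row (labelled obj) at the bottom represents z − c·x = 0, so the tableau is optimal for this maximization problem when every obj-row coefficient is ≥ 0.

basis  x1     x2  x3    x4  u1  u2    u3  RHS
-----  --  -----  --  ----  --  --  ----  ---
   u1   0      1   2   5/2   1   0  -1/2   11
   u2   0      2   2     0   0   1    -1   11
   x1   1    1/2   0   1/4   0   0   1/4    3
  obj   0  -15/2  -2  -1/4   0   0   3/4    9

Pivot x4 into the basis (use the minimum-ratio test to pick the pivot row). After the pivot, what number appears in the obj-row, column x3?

Ratio test on column x4 — row 1: 11/(5/2) = 22/5; row 2: entry 0 ≤ 0; row 3: 3/(1/4) = 12. Minimum is 22/5 at row 1 (u1 leaves); pivot element 5/2.
Divide row 1 by 5/2; eliminate column x4 from the other rows.
obj-row update in column x3: -2 − (-1/4)·(4/5) = -9/5.

-9/5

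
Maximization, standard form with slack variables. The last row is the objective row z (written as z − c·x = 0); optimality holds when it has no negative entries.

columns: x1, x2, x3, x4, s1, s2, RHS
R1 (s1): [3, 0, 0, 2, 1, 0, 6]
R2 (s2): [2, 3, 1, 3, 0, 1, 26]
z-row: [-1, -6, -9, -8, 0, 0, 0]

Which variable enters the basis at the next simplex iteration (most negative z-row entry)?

Negative z-row entries: x1: -1, x2: -6, x3: -9, x4: -8.
The most negative is -9 in column x3, so x3 enters.

x3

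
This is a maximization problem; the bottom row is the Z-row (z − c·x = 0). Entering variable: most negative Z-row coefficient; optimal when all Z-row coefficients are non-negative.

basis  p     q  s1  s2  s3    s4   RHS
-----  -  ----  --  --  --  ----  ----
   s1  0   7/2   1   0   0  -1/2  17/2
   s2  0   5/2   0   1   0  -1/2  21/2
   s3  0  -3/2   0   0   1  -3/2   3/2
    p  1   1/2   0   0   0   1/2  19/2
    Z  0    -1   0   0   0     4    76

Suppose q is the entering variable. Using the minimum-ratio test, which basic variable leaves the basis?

s1

Column q entries and ratios — s1: (17/2)/(7/2) = 17/7; s2: (21/2)/(5/2) = 21/5; s3: -3/2 ≤ 0, skip; p: (19/2)/(1/2) = 19.
Smallest ratio is 17/7 in the row of s1, so s1 leaves.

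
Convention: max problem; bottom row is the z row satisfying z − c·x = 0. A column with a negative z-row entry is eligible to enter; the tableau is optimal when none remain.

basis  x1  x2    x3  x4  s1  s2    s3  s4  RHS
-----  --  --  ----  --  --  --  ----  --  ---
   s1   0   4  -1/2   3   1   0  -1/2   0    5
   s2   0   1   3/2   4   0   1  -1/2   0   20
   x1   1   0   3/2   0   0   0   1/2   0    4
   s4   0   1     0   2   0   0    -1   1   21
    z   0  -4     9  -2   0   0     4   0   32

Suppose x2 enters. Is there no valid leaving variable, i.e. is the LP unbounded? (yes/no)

no

Column x2 has positive entries in row(s) 1, 2, 4, so the ratio test bounds it — not unbounded.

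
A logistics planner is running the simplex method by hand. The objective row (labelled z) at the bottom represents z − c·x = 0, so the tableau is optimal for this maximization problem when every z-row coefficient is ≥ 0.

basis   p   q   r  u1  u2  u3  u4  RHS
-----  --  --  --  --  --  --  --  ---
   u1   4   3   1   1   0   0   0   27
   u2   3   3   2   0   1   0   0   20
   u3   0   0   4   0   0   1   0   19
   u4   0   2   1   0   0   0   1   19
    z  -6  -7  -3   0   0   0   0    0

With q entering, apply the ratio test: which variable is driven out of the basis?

u2

Column q entries and ratios — u1: 27/3 = 9; u2: 20/3 = 20/3; u3: 0 ≤ 0, skip; u4: 19/2 = 19/2.
Smallest ratio is 20/3 in the row of u2, so u2 leaves.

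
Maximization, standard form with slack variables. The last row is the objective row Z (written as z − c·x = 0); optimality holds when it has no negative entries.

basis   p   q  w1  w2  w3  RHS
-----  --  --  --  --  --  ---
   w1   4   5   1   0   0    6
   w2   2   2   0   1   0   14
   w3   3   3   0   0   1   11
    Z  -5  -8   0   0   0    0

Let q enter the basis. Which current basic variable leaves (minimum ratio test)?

w1

Column q entries and ratios — w1: 6/5 = 6/5; w2: 14/2 = 7; w3: 11/3 = 11/3.
Smallest ratio is 6/5 in the row of w1, so w1 leaves.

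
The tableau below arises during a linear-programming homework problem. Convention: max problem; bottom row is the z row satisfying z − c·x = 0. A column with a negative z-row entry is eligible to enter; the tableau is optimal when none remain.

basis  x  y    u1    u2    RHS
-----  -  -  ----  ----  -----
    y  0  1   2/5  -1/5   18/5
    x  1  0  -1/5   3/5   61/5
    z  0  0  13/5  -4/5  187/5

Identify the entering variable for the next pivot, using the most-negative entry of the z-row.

u2

Negative z-row entries: u2: -4/5.
The most negative is -4/5 in column u2, so u2 enters.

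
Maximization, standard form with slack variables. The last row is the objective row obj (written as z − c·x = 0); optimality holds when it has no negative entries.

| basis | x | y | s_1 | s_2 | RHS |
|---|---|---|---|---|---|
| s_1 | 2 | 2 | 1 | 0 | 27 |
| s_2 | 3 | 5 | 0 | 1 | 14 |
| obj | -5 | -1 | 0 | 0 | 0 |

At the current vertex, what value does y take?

0

y is not in the basis, so in the current basic feasible solution y = 0.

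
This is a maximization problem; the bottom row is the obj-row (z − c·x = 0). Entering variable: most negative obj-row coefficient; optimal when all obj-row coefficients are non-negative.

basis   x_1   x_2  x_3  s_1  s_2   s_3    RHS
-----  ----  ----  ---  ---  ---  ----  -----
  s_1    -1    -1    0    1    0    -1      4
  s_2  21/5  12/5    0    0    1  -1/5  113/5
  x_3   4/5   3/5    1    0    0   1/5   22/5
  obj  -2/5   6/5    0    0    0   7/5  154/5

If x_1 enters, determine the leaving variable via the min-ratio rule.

s_2

Column x_1 entries and ratios — s_1: -1 ≤ 0, skip; s_2: (113/5)/(21/5) = 113/21; x_3: (22/5)/(4/5) = 11/2.
Smallest ratio is 113/21 in the row of s_2, so s_2 leaves.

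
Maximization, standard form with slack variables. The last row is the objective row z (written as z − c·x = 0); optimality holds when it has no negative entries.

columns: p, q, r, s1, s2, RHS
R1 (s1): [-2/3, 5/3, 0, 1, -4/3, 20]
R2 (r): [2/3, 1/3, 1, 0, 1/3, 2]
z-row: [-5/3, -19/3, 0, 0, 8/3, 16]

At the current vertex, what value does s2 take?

0

s2 is not in the basis, so in the current basic feasible solution s2 = 0.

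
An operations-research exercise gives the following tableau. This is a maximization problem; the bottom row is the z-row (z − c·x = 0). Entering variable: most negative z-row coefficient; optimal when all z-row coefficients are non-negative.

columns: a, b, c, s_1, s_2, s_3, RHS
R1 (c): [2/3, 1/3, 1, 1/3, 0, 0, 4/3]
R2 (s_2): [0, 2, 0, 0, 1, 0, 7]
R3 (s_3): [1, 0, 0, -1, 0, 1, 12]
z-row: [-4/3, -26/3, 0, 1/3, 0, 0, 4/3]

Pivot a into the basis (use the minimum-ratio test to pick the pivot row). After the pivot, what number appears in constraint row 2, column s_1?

0

Ratio test on column a — row 1: (4/3)/(2/3) = 2; row 2: entry 0 ≤ 0; row 3: 12/1 = 12. Minimum is 2 at row 1 (c leaves); pivot element 2/3.
Divide row 1 by 2/3; eliminate column a from the other rows.
Row 2 update in column s_1: 0 − 0·(1/2) = 0.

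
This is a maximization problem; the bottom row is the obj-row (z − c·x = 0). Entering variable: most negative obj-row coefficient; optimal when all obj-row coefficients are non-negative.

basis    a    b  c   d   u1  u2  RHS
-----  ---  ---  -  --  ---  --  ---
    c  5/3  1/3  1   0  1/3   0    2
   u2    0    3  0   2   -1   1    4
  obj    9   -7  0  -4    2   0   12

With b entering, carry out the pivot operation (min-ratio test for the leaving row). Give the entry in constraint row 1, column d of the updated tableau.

Ratio test on column b — row 1: 2/(1/3) = 6; row 2: 4/3 = 4/3. Minimum is 4/3 at row 2 (u2 leaves); pivot element 3.
Divide row 2 by 3; eliminate column b from the other rows.
Row 1 update in column d: 0 − (1/3)·(2/3) = -2/9.

-2/9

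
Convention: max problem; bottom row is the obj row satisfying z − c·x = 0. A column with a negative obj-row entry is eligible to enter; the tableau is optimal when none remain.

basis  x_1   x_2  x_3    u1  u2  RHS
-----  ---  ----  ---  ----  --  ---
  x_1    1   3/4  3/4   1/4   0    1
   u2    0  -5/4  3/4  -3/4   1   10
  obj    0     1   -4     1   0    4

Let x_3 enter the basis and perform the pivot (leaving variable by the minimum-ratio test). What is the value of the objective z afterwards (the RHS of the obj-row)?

28/3

Ratio test on column x_3 — row 1: 1/(3/4) = 4/3; row 2: 10/(3/4) = 40/3. Minimum is 4/3 at row 1 (x_1 leaves); pivot element 3/4.
Pivot on row 1; the obj-row RHS becomes 4 − (-4)·(4/3) = 28/3.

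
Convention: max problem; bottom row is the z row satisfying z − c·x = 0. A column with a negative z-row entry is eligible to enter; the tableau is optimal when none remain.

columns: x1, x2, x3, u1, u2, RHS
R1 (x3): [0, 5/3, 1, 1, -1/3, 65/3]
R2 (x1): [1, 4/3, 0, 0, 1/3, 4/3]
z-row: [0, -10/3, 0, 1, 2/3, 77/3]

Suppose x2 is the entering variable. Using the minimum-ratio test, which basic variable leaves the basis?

x1

Column x2 entries and ratios — x3: (65/3)/(5/3) = 13; x1: (4/3)/(4/3) = 1.
Smallest ratio is 1 in the row of x1, so x1 leaves.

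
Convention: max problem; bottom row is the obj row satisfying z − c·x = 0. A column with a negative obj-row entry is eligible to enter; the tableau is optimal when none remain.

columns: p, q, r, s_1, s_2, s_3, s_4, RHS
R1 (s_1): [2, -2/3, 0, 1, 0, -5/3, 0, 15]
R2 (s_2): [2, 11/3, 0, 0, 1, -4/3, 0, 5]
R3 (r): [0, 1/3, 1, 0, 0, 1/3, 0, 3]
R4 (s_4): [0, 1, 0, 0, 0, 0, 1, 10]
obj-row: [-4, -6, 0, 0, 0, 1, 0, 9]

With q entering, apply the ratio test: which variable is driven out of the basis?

Column q entries and ratios — s_1: -2/3 ≤ 0, skip; s_2: 5/(11/3) = 15/11; r: 3/(1/3) = 9; s_4: 10/1 = 10.
Smallest ratio is 15/11 in the row of s_2, so s_2 leaves.

s_2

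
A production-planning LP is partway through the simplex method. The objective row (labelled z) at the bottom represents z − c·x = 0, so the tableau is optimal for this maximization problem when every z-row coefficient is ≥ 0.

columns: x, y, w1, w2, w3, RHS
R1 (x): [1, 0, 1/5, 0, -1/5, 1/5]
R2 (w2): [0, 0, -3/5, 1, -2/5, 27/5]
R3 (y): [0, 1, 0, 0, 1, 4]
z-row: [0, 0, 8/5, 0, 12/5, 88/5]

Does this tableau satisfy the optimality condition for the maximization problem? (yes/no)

yes

Every z-row coefficient is ≥ 0, so the tableau is optimal.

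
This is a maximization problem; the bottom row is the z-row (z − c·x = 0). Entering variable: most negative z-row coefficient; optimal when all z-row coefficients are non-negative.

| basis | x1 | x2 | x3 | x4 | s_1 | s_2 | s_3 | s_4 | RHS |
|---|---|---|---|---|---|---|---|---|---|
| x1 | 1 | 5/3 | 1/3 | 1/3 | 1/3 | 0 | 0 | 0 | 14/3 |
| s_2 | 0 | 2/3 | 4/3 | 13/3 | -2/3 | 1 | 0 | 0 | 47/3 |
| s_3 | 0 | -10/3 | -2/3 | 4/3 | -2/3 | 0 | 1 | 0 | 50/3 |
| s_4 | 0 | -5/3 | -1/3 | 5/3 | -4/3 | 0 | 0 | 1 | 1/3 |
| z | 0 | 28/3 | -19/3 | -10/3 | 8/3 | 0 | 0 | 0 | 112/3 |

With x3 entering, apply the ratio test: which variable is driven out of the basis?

Column x3 entries and ratios — x1: (14/3)/(1/3) = 14; s_2: (47/3)/(4/3) = 47/4; s_3: -2/3 ≤ 0, skip; s_4: -1/3 ≤ 0, skip.
Smallest ratio is 47/4 in the row of s_2, so s_2 leaves.

s_2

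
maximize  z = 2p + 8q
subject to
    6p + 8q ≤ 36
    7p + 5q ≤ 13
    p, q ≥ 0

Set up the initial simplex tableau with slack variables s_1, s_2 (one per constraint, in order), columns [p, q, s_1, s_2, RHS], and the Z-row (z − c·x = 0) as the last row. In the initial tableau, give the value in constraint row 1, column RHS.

36

The RHS of constraint 1 is b_1 = 36.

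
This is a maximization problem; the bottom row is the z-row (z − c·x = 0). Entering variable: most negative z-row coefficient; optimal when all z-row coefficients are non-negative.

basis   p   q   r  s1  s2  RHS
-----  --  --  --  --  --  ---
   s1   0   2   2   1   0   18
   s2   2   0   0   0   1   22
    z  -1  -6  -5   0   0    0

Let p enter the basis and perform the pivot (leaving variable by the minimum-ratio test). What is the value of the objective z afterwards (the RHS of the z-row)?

11

Ratio test on column p — row 1: entry 0 ≤ 0; row 2: 22/2 = 11. Minimum is 11 at row 2 (s2 leaves); pivot element 2.
Pivot on row 2; the z-row RHS becomes 0 − (-1)·11 = 11.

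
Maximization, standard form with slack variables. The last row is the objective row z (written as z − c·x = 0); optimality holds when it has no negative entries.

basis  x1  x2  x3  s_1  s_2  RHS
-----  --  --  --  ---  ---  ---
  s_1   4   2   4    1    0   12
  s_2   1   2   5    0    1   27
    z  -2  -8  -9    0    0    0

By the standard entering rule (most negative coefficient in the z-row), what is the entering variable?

Negative z-row entries: x1: -2, x2: -8, x3: -9.
The most negative is -9 in column x3, so x3 enters.

x3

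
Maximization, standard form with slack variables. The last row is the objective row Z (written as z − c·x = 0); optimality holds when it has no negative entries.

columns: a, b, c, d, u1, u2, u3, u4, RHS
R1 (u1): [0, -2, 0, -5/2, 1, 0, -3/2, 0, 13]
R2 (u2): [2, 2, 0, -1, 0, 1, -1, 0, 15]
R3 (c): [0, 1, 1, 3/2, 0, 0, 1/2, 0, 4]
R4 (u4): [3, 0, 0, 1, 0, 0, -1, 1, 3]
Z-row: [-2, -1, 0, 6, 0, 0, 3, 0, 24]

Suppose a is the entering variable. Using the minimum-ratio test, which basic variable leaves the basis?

Column a entries and ratios — u1: 0 ≤ 0, skip; u2: 15/2 = 15/2; c: 0 ≤ 0, skip; u4: 3/3 = 1.
Smallest ratio is 1 in the row of u4, so u4 leaves.

u4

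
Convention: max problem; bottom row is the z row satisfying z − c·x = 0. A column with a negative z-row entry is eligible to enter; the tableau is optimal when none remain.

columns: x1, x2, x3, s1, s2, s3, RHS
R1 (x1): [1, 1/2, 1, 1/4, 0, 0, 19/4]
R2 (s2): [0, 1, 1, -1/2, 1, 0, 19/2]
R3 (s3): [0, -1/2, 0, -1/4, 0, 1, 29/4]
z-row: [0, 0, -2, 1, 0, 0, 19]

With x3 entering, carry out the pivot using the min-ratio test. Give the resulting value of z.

Ratio test on column x3 — row 1: (19/4)/1 = 19/4; row 2: (19/2)/1 = 19/2; row 3: entry 0 ≤ 0. Minimum is 19/4 at row 1 (x1 leaves); pivot element 1.
Pivot on row 1; the z-row RHS becomes 19 − (-2)·(19/4) = 57/2.

57/2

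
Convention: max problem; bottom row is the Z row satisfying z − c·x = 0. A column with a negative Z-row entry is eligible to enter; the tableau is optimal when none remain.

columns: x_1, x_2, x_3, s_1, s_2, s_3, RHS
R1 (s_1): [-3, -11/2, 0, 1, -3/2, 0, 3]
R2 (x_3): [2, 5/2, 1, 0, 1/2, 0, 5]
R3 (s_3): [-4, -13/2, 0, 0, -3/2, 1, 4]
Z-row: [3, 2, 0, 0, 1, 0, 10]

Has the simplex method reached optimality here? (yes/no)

yes

Every Z-row coefficient is ≥ 0, so the tableau is optimal.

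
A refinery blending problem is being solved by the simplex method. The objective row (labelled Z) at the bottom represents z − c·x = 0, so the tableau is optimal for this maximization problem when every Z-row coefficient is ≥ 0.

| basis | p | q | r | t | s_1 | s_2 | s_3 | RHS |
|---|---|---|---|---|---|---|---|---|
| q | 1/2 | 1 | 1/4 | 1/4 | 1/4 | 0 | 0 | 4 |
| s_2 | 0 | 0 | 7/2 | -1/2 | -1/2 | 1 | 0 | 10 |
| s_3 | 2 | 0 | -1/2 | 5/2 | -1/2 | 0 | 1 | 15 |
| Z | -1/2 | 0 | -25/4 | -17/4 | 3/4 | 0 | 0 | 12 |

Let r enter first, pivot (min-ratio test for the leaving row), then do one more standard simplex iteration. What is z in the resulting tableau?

Ratio test on column r — row 1: 4/(1/4) = 16; row 2: 10/(7/2) = 20/7; row 3: entry -1/2 ≤ 0. Minimum is 20/7 at row 2 (s_2 leaves); pivot element 7/2.
Pivot on row 2; the Z-row RHS becomes 12 − (-25/4)·(20/7) = 209/7.
Next entering variable (most negative Z-row entry -36/7): t.
Ratio test on column t — row 1: (23/7)/(2/7) = 23/2; row 2: entry -1/7 ≤ 0; row 3: (115/7)/(17/7) = 115/17. Minimum is 115/17 at row 3 (s_3 leaves); pivot element 17/7.
After the second pivot the Z-row RHS is 209/7 − (-36/7)·(115/17) = 1099/17.

1099/17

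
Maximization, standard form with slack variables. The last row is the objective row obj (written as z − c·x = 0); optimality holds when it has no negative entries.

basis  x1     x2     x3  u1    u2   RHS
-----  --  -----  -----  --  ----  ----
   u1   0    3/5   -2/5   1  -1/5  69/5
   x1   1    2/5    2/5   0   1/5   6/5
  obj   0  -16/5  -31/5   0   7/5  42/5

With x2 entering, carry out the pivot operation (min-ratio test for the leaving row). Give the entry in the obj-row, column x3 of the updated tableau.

-3

Ratio test on column x2 — row 1: (69/5)/(3/5) = 23; row 2: (6/5)/(2/5) = 3. Minimum is 3 at row 2 (x1 leaves); pivot element 2/5.
Divide row 2 by 2/5; eliminate column x2 from the other rows.
obj-row update in column x3: -31/5 − (-16/5)·1 = -3.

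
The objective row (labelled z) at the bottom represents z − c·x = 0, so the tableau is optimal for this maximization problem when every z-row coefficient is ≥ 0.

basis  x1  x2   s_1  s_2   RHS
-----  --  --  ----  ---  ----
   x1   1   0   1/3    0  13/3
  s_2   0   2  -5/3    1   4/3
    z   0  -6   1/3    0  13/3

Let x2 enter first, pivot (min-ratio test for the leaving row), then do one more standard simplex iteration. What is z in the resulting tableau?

69

Ratio test on column x2 — row 1: entry 0 ≤ 0; row 2: (4/3)/2 = 2/3. Minimum is 2/3 at row 2 (s_2 leaves); pivot element 2.
Pivot on row 2; the z-row RHS becomes 13/3 − (-6)·(2/3) = 25/3.
Next entering variable (most negative z-row entry -14/3): s_1.
Ratio test on column s_1 — row 1: (13/3)/(1/3) = 13; row 2: entry -5/6 ≤ 0. Minimum is 13 at row 1 (x1 leaves); pivot element 1/3.
After the second pivot the z-row RHS is 25/3 − (-14/3)·13 = 69.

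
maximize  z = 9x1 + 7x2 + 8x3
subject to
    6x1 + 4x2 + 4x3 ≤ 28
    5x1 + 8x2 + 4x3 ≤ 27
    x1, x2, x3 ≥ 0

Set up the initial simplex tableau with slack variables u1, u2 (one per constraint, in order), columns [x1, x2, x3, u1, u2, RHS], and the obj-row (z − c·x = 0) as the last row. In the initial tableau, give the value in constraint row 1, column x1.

Constraint 1 has coefficient 6 on x1.

6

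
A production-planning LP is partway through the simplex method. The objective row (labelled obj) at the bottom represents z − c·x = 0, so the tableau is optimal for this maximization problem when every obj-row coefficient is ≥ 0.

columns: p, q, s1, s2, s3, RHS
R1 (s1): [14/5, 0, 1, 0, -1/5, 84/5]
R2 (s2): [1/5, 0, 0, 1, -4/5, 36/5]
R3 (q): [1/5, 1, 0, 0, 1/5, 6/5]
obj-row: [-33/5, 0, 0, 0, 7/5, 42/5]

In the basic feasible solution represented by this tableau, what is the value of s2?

36/5

s2 is basic (row 2); its value is the RHS of that row, 36/5.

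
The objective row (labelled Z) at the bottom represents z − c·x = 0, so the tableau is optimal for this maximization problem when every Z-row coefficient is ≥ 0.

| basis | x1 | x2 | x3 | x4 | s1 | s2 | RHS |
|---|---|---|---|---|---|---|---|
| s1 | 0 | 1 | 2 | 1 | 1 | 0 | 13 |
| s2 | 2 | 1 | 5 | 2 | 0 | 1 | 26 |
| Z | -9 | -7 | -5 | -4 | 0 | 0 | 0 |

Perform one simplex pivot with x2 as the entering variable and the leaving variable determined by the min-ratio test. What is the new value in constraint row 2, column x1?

Ratio test on column x2 — row 1: 13/1 = 13; row 2: 26/1 = 26. Minimum is 13 at row 1 (s1 leaves); pivot element 1.
Divide row 1 by 1; eliminate column x2 from the other rows.
Row 2 update in column x1: 2 − 1·0 = 2.

2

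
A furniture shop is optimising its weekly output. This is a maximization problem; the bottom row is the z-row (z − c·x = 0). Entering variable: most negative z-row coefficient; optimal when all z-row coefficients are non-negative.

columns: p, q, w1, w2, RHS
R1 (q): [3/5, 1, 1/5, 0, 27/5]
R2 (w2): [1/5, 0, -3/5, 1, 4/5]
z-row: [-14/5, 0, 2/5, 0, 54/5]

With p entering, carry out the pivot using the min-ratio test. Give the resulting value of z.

Ratio test on column p — row 1: (27/5)/(3/5) = 9; row 2: (4/5)/(1/5) = 4. Minimum is 4 at row 2 (w2 leaves); pivot element 1/5.
Pivot on row 2; the z-row RHS becomes 54/5 − (-14/5)·4 = 22.

22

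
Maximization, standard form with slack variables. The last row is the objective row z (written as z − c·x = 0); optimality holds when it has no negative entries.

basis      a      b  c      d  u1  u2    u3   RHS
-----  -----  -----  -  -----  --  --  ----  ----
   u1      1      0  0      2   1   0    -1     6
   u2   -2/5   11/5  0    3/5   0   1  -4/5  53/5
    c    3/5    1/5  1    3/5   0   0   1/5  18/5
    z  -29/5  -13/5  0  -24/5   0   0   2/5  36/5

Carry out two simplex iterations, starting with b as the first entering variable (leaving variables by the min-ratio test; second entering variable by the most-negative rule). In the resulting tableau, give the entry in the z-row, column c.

69/7

Ratio test on column b — row 1: entry 0 ≤ 0; row 2: (53/5)/(11/5) = 53/11; row 3: (18/5)/(1/5) = 18. Minimum is 53/11 at row 2 (u2 leaves); pivot element 11/5.
Divide row 2 by 11/5; eliminate column b from the other rows.
Second iteration: most negative z-row entry is -69/11 in column a, so a enters.
Ratio test on column a — row 1: 6/1 = 6; row 2: entry -2/11 ≤ 0; row 3: (29/11)/(7/11) = 29/7. Minimum is 29/7 at row 3 (c leaves); pivot element 7/11.
Divide row 3 by 7/11; eliminate column a from the other rows.
After both pivots, the entry at the z-row, column c is 69/7.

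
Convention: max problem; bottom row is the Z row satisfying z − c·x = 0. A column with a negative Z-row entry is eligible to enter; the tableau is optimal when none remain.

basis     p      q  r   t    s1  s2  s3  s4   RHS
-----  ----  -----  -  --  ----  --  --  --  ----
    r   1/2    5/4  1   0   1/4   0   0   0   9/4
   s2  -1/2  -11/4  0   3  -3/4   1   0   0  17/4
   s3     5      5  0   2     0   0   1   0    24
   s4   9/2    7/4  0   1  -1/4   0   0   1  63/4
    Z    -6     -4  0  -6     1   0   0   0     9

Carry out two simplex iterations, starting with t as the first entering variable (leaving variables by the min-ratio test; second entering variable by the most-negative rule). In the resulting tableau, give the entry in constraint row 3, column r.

-82/15

Ratio test on column t — row 1: entry 0 ≤ 0; row 2: (17/4)/3 = 17/12; row 3: 24/2 = 12; row 4: (63/4)/1 = 63/4. Minimum is 17/12 at row 2 (s2 leaves); pivot element 3.
Divide row 2 by 3; eliminate column t from the other rows.
Second iteration: most negative Z-row entry is -19/2 in column q, so q enters.
Ratio test on column q — row 1: (9/4)/(5/4) = 9/5; row 2: entry -11/12 ≤ 0; row 3: (127/6)/(41/6) = 127/41; row 4: (43/3)/(8/3) = 43/8. Minimum is 9/5 at row 1 (r leaves); pivot element 5/4.
Divide row 1 by 5/4; eliminate column q from the other rows.
After both pivots, the entry at constraint row 3, column r is -82/15.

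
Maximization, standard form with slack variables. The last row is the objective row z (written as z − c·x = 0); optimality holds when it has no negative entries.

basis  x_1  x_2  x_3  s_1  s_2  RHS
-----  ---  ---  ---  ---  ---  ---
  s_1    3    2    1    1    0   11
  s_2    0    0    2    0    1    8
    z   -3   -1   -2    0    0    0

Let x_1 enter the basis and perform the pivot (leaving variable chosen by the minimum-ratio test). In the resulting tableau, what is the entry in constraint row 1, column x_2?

Ratio test on column x_1 — row 1: 11/3 = 11/3; row 2: entry 0 ≤ 0. Minimum is 11/3 at row 1 (s_1 leaves); pivot element 3.
Divide row 1 by 3; eliminate column x_1 from the other rows.
In the new row 1, the x_2 entry is the old entry divided by the pivot: 2/3 = 2/3.

2/3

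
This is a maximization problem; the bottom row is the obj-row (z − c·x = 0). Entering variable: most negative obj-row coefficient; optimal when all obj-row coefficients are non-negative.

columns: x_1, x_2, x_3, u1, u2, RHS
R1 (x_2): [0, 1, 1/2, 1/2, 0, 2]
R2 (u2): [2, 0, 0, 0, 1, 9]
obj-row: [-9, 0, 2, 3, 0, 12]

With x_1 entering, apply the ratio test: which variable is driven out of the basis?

u2

Column x_1 entries and ratios — x_2: 0 ≤ 0, skip; u2: 9/2 = 9/2.
Smallest ratio is 9/2 in the row of u2, so u2 leaves.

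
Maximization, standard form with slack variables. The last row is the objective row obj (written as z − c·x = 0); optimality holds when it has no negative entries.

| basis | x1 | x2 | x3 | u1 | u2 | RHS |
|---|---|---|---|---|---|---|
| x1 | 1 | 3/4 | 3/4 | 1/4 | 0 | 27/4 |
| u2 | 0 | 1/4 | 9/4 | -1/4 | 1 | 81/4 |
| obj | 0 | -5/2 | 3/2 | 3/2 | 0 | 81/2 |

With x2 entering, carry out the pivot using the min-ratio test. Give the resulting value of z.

Ratio test on column x2 — row 1: (27/4)/(3/4) = 9; row 2: (81/4)/(1/4) = 81. Minimum is 9 at row 1 (x1 leaves); pivot element 3/4.
Pivot on row 1; the obj-row RHS becomes 81/2 − (-5/2)·9 = 63.

63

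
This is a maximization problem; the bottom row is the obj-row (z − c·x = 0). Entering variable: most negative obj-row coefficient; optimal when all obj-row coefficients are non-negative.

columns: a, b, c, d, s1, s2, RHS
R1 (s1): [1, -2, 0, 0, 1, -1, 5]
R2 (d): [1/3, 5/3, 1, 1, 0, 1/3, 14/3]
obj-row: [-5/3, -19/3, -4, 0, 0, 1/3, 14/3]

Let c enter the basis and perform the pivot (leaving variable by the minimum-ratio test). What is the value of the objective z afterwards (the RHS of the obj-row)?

70/3

Ratio test on column c — row 1: entry 0 ≤ 0; row 2: (14/3)/1 = 14/3. Minimum is 14/3 at row 2 (d leaves); pivot element 1.
Pivot on row 2; the obj-row RHS becomes 14/3 − (-4)·(14/3) = 70/3.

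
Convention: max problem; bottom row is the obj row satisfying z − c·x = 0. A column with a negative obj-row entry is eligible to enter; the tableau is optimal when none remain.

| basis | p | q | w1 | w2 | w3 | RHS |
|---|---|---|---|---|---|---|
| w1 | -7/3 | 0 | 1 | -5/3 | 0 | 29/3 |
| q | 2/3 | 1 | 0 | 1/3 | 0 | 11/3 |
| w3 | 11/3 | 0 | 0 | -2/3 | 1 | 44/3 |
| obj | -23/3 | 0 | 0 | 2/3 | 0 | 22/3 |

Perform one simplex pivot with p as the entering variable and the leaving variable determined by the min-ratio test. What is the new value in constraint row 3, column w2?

-2/11

Ratio test on column p — row 1: entry -7/3 ≤ 0; row 2: (11/3)/(2/3) = 11/2; row 3: (44/3)/(11/3) = 4. Minimum is 4 at row 3 (w3 leaves); pivot element 11/3.
Divide row 3 by 11/3; eliminate column p from the other rows.
In the new row 3, the w2 entry is the old entry divided by the pivot: (-2/3)/(11/3) = -2/11.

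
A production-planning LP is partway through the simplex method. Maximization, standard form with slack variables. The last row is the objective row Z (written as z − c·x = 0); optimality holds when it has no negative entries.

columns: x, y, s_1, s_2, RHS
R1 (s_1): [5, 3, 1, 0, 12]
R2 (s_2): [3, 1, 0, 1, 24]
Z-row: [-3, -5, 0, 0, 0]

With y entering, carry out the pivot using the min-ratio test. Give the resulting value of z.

20

Ratio test on column y — row 1: 12/3 = 4; row 2: 24/1 = 24. Minimum is 4 at row 1 (s_1 leaves); pivot element 3.
Pivot on row 1; the Z-row RHS becomes 0 − (-5)·4 = 20.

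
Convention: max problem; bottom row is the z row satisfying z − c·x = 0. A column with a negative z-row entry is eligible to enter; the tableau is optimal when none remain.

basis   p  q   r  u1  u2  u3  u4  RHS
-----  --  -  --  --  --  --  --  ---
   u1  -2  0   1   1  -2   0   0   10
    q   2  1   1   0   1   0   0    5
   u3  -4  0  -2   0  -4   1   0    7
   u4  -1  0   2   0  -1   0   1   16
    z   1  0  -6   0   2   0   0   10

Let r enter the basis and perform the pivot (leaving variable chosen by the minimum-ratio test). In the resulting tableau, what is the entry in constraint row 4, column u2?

Ratio test on column r — row 1: 10/1 = 10; row 2: 5/1 = 5; row 3: entry -2 ≤ 0; row 4: 16/2 = 8. Minimum is 5 at row 2 (q leaves); pivot element 1.
Divide row 2 by 1; eliminate column r from the other rows.
Row 4 update in column u2: -1 − 2·1 = -3.

-3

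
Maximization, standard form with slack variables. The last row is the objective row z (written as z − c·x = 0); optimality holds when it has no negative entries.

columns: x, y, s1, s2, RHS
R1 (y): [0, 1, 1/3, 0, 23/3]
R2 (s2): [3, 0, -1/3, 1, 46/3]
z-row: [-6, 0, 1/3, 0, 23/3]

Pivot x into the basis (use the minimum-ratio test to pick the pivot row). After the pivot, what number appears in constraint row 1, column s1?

Ratio test on column x — row 1: entry 0 ≤ 0; row 2: (46/3)/3 = 46/9. Minimum is 46/9 at row 2 (s2 leaves); pivot element 3.
Divide row 2 by 3; eliminate column x from the other rows.
Row 1 update in column s1: 1/3 − 0·(-1/9) = 1/3.

1/3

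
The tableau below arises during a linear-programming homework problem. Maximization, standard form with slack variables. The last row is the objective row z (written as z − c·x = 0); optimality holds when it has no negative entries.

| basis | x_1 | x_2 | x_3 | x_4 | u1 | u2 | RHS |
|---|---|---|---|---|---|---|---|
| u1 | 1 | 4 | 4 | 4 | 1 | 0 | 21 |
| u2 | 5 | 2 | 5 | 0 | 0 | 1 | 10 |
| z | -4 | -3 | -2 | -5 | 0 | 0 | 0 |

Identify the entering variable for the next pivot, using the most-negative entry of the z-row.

Negative z-row entries: x_1: -4, x_2: -3, x_3: -2, x_4: -5.
The most negative is -5 in column x_4, so x_4 enters.

x_4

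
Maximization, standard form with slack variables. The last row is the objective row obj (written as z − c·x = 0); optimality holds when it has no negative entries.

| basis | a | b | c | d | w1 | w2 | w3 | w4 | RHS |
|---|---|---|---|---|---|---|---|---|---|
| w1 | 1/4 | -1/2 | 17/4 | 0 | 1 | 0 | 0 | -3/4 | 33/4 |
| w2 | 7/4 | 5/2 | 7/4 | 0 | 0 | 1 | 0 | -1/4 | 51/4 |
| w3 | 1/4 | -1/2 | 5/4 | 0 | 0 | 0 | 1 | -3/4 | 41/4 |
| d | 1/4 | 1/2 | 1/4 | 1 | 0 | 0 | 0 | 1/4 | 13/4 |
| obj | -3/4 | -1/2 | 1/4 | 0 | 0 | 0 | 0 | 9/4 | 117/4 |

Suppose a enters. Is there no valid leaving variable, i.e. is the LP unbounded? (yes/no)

no

Column a has positive entries in row(s) 1, 2, 3, 4, so the ratio test bounds it — not unbounded.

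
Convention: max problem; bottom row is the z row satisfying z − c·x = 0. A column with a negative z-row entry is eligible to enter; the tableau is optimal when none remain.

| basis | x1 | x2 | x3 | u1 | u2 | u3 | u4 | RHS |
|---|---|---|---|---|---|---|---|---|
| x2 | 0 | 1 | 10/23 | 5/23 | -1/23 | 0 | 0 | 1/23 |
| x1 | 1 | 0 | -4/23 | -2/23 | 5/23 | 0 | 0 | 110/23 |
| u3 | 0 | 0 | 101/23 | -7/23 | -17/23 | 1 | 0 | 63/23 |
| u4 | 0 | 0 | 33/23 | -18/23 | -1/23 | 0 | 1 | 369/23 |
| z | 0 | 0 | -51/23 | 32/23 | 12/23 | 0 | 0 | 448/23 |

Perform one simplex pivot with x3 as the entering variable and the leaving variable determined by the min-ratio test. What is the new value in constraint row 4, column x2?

-33/10

Ratio test on column x3 — row 1: (1/23)/(10/23) = 1/10; row 2: entry -4/23 ≤ 0; row 3: (63/23)/(101/23) = 63/101; row 4: (369/23)/(33/23) = 123/11. Minimum is 1/10 at row 1 (x2 leaves); pivot element 10/23.
Divide row 1 by 10/23; eliminate column x3 from the other rows.
Row 4 update in column x2: 0 − (33/23)·(23/10) = -33/10.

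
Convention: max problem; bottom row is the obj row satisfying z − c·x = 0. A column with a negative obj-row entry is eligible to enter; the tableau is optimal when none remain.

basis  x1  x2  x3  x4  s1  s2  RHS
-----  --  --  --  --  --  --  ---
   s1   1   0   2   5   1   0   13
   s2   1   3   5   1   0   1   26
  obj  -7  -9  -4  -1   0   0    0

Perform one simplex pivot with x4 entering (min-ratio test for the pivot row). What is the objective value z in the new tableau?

Ratio test on column x4 — row 1: 13/5 = 13/5; row 2: 26/1 = 26. Minimum is 13/5 at row 1 (s1 leaves); pivot element 5.
Pivot on row 1; the obj-row RHS becomes 0 − (-1)·(13/5) = 13/5.

13/5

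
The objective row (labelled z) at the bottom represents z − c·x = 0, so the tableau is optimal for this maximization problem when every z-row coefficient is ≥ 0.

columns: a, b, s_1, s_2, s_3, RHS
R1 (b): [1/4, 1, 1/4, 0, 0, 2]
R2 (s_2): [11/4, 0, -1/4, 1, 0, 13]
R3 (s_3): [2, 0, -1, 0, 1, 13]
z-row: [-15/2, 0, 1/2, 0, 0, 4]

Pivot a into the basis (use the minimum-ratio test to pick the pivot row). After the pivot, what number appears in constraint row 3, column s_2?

Ratio test on column a — row 1: 2/(1/4) = 8; row 2: 13/(11/4) = 52/11; row 3: 13/2 = 13/2. Minimum is 52/11 at row 2 (s_2 leaves); pivot element 11/4.
Divide row 2 by 11/4; eliminate column a from the other rows.
Row 3 update in column s_2: 0 − 2·(4/11) = -8/11.

-8/11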